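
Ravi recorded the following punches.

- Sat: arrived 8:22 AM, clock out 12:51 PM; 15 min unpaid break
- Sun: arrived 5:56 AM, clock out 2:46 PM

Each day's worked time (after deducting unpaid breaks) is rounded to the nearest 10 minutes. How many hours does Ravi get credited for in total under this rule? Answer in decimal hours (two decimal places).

Sat: 8:22 AM–12:51 PM = 4 h 29 min − 15 min = 4 h 14 min → rounds to 4 h 10 min
Sun: 5:56 AM–2:46 PM = 8 h 50 min → rounds to 8 h 50 min
Total credited: 13 h 0 min.

13.00 hours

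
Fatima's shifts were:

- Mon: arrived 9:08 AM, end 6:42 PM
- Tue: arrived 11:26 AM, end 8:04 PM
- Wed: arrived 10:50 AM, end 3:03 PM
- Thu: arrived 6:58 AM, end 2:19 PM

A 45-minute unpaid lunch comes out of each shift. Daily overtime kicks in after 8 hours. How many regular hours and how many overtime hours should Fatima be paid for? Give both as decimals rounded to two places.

Regular 25.95 hours, overtime 0.82 hours

Mon: 9:08 AM–6:42 PM = 9 h 34 min; less 45 min break → 8 h 49 min
Tue: 11:26 AM–8:04 PM = 8 h 38 min; less 45 min break → 7 h 53 min
Wed: 10:50 AM–3:03 PM = 4 h 13 min; less 45 min break → 3 h 28 min
Thu: 6:58 AM–2:19 PM = 7 h 21 min; less 45 min break → 6 h 36 min
Mon reg 8 h 0 min / OT 0 h 49 min; Tue reg 7 h 53 min / OT 0 h 0 min; Wed reg 3 h 28 min / OT 0 h 0 min; Thu reg 6 h 36 min / OT 0 h 0 min.
Totals: regular 25 h 57 min, overtime 0 h 49 min.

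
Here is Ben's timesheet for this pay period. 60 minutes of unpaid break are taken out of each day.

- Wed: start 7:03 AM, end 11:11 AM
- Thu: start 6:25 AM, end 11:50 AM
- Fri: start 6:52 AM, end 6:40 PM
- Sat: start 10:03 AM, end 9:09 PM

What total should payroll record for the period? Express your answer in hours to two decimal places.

Wed: 7:03 AM–11:11 AM = 4 h 8 min; less 60 min break → 3 h 8 min
Thu: 6:25 AM–11:50 AM = 5 h 25 min; less 60 min break → 4 h 25 min
Fri: 6:52 AM–6:40 PM = 11 h 48 min; less 60 min break → 10 h 48 min
Sat: 10:03 AM–9:09 PM = 11 h 6 min; less 60 min break → 10 h 6 min
Total: 3 h 8 min + 4 h 25 min + 10 h 48 min + 10 h 6 min = 28 h 27 min.

28.45 hours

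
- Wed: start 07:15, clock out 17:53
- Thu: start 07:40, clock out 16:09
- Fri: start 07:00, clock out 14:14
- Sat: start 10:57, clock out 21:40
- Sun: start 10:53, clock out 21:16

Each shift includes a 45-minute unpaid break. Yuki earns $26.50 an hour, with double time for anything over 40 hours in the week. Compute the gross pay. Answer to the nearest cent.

Wed: 07:15–17:53 = 10 h 38 min; less 45 min break → 9 h 53 min
Thu: 07:40–16:09 = 8 h 29 min; less 45 min break → 7 h 44 min
Fri: 07:00–14:14 = 7 h 14 min; less 45 min break → 6 h 29 min
Sat: 10:57–21:40 = 10 h 43 min; less 45 min break → 9 h 58 min
Sun: 10:53–21:16 = 10 h 23 min; less 45 min break → 9 h 38 min
Total worked: 43 h 42 min = 2622 min.
Regular 40 h 0 min = 2400 min at $26.50/h; overtime 3 h 42 min = 222 min at $53.00/h.
Pay = (2400 × $26.50 + 222 × $53.00) ÷ 60 = $1256.10.

$1256.10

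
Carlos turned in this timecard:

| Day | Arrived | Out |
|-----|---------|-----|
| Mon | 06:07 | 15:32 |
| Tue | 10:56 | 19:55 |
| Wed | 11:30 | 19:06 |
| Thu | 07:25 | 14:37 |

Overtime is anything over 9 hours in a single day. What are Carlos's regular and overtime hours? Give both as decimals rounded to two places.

Regular 32.78 hours, overtime 0.42 hours

Mon: 06:07–15:32 = 9 h 25 min
Tue: 10:56–19:55 = 8 h 59 min
Wed: 11:30–19:06 = 7 h 36 min
Thu: 07:25–14:37 = 7 h 12 min
Mon reg 9 h 0 min / OT 0 h 25 min; Tue reg 8 h 59 min / OT 0 h 0 min; Wed reg 7 h 36 min / OT 0 h 0 min; Thu reg 7 h 12 min / OT 0 h 0 min.
Totals: regular 32 h 47 min, overtime 0 h 25 min.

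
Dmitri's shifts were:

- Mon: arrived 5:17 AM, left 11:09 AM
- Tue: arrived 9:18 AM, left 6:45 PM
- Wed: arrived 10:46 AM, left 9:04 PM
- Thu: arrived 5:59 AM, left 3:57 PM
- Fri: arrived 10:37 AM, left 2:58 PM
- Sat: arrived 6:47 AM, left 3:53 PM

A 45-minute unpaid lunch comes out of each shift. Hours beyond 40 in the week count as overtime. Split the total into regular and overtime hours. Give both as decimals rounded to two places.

Mon: 5:17 AM–11:09 AM = 5 h 52 min; less 45 min break → 5 h 7 min
Tue: 9:18 AM–6:45 PM = 9 h 27 min; less 45 min break → 8 h 42 min
Wed: 10:46 AM–9:04 PM = 10 h 18 min; less 45 min break → 9 h 33 min
Thu: 5:59 AM–3:57 PM = 9 h 58 min; less 45 min break → 9 h 13 min
Fri: 10:37 AM–2:58 PM = 4 h 21 min; less 45 min break → 3 h 36 min
Sat: 6:47 AM–3:53 PM = 9 h 6 min; less 45 min break → 8 h 21 min
Total worked: 44 h 32 min = 44.53 h.
Threshold 40 h → overtime 4 h 32 min, regular 40 h 0 min.

Regular 40.00 hours, overtime 4.53 hours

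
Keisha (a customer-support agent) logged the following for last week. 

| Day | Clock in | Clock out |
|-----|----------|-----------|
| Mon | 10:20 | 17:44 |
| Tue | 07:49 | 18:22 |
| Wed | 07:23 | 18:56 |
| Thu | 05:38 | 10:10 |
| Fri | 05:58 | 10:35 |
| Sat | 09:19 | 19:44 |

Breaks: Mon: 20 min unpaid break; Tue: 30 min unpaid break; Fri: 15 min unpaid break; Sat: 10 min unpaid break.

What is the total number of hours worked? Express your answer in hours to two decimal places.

47.82 hours

Mon: 10:20–17:44 = 7 h 24 min; less 20 min break → 7 h 4 min
Tue: 07:49–18:22 = 10 h 33 min; less 30 min break → 10 h 3 min
Wed: 07:23–18:56 = 11 h 33 min
Thu: 05:38–10:10 = 4 h 32 min
Fri: 05:58–10:35 = 4 h 37 min; less 15 min break → 4 h 22 min
Sat: 09:19–19:44 = 10 h 25 min; less 10 min break → 10 h 15 min
Total: 7 h 4 min + 10 h 3 min + 11 h 33 min + 4 h 32 min + 4 h 22 min + 10 h 15 min = 47 h 49 min.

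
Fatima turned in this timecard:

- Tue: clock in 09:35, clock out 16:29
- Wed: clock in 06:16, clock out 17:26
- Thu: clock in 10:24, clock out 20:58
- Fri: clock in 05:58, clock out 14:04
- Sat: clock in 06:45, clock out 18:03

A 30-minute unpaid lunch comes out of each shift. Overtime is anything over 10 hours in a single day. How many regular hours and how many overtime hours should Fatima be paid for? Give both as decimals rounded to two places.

Tue: 09:35–16:29 = 6 h 54 min; less 30 min break → 6 h 24 min
Wed: 06:16–17:26 = 11 h 10 min; less 30 min break → 10 h 40 min
Thu: 10:24–20:58 = 10 h 34 min; less 30 min break → 10 h 4 min
Fri: 05:58–14:04 = 8 h 6 min; less 30 min break → 7 h 36 min
Sat: 06:45–18:03 = 11 h 18 min; less 30 min break → 10 h 48 min
Tue reg 6 h 24 min / OT 0 h 0 min; Wed reg 10 h 0 min / OT 0 h 40 min; Thu reg 10 h 0 min / OT 0 h 4 min; Fri reg 7 h 36 min / OT 0 h 0 min; Sat reg 10 h 0 min / OT 0 h 48 min.
Totals: regular 44 h 0 min, overtime 1 h 32 min.

Regular 44.00 hours, overtime 1.53 hours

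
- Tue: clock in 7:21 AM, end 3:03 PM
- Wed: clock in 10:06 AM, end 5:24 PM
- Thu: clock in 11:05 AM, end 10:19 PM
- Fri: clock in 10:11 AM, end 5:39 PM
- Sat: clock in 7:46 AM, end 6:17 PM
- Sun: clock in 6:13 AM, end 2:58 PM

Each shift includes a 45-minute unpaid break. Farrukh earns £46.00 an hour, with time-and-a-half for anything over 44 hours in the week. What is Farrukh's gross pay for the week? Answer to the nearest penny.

£2332.20

Tue: 7:21 AM–3:03 PM = 7 h 42 min; less 45 min break → 6 h 57 min
Wed: 10:06 AM–5:24 PM = 7 h 18 min; less 45 min break → 6 h 33 min
Thu: 11:05 AM–10:19 PM = 11 h 14 min; less 45 min break → 10 h 29 min
Fri: 10:11 AM–5:39 PM = 7 h 28 min; less 45 min break → 6 h 43 min
Sat: 7:46 AM–6:17 PM = 10 h 31 min; less 45 min break → 9 h 46 min
Sun: 6:13 AM–2:58 PM = 8 h 45 min; less 45 min break → 8 h 0 min
Total worked: 48 h 28 min = 2908 min.
Regular 44 h 0 min = 2640 min at £46.00/h; overtime 4 h 28 min = 268 min at £69.00/h.
Pay = (2640 × £46.00 + 268 × £69.00) ÷ 60 = £2332.20.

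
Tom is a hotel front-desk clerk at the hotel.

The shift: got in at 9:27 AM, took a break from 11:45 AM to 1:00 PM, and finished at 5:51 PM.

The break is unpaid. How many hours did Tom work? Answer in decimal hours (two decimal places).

7.15 hours

The shift: 9:27 AM–5:51 PM = 8 h 24 min; less 75 min break → 7 h 9 min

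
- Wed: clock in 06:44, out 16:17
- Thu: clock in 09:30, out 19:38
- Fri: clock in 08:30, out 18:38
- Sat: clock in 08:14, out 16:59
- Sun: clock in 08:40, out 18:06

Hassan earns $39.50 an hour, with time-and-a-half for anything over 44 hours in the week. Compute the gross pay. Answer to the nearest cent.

Wed: 06:44–16:17 = 9 h 33 min
Thu: 09:30–19:38 = 10 h 8 min
Fri: 08:30–18:38 = 10 h 8 min
Sat: 08:14–16:59 = 8 h 45 min
Sun: 08:40–18:06 = 9 h 26 min
Total worked: 48 h 0 min = 2880 min.
Regular 44 h 0 min = 2640 min at $39.50/h; overtime 4 h 0 min = 240 min at $59.25/h.
Pay = (2640 × $39.50 + 240 × $59.25) ÷ 60 = $1975.00.

$1975.00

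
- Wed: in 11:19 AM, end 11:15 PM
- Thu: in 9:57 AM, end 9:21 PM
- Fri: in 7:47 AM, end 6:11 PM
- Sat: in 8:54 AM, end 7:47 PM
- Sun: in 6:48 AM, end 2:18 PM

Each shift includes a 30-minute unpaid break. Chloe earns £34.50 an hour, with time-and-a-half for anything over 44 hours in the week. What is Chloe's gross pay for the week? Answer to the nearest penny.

Wed: 11:19 AM–11:15 PM = 11 h 56 min; less 30 min break → 11 h 26 min
Thu: 9:57 AM–9:21 PM = 11 h 24 min; less 30 min break → 10 h 54 min
Fri: 7:47 AM–6:11 PM = 10 h 24 min; less 30 min break → 9 h 54 min
Sat: 8:54 AM–7:47 PM = 10 h 53 min; less 30 min break → 10 h 23 min
Sun: 6:48 AM–2:18 PM = 7 h 30 min; less 30 min break → 7 h 0 min
Total worked: 49 h 37 min = 2977 min.
Regular 44 h 0 min = 2640 min at £34.50/h; overtime 5 h 37 min = 337 min at £51.75/h.
Pay = (2640 × £34.50 + 337 × £51.75) ÷ 60 = £1808.66.

£1808.66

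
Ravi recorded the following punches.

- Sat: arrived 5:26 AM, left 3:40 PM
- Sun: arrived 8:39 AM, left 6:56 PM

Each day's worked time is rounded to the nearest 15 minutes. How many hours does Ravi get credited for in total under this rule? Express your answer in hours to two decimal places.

Sat: 5:26 AM–3:40 PM = 10 h 14 min → rounds to 10 h 15 min
Sun: 8:39 AM–6:56 PM = 10 h 17 min → rounds to 10 h 15 min
Total credited: 20 h 30 min.

20.50 hours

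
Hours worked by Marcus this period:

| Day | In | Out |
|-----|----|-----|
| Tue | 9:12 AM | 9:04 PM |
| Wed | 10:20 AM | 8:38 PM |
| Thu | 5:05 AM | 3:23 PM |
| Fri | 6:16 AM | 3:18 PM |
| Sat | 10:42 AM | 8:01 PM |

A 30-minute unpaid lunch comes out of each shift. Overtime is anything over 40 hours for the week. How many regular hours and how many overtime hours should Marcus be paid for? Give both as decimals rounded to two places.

Regular 40.00 hours, overtime 8.32 hours

Tue: 9:12 AM–9:04 PM = 11 h 52 min; less 30 min break → 11 h 22 min
Wed: 10:20 AM–8:38 PM = 10 h 18 min; less 30 min break → 9 h 48 min
Thu: 5:05 AM–3:23 PM = 10 h 18 min; less 30 min break → 9 h 48 min
Fri: 6:16 AM–3:18 PM = 9 h 2 min; less 30 min break → 8 h 32 min
Sat: 10:42 AM–8:01 PM = 9 h 19 min; less 30 min break → 8 h 49 min
Total worked: 48 h 19 min = 48.32 h.
Threshold 40 h → overtime 8 h 19 min, regular 40 h 0 min.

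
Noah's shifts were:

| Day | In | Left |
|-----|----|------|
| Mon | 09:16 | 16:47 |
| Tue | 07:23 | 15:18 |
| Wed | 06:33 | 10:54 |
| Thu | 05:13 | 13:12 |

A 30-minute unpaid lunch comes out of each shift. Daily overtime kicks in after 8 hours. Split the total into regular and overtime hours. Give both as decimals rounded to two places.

Mon: 09:16–16:47 = 7 h 31 min; less 30 min break → 7 h 1 min
Tue: 07:23–15:18 = 7 h 55 min; less 30 min break → 7 h 25 min
Wed: 06:33–10:54 = 4 h 21 min; less 30 min break → 3 h 51 min
Thu: 05:13–13:12 = 7 h 59 min; less 30 min break → 7 h 29 min
Mon reg 7 h 1 min / OT 0 h 0 min; Tue reg 7 h 25 min / OT 0 h 0 min; Wed reg 3 h 51 min / OT 0 h 0 min; Thu reg 7 h 29 min / OT 0 h 0 min.
Totals: regular 25 h 46 min, overtime 0 h 0 min.

Regular 25.77 hours, overtime 0.00 hours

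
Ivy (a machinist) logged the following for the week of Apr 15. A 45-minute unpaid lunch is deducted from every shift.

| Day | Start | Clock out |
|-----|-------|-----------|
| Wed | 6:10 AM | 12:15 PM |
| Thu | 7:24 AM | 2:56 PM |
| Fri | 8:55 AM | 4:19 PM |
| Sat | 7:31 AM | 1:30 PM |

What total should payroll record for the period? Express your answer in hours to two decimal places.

24.00 hours

Wed: 6:10 AM–12:15 PM = 6 h 5 min; less 45 min break → 5 h 20 min
Thu: 7:24 AM–2:56 PM = 7 h 32 min; less 45 min break → 6 h 47 min
Fri: 8:55 AM–4:19 PM = 7 h 24 min; less 45 min break → 6 h 39 min
Sat: 7:31 AM–1:30 PM = 5 h 59 min; less 45 min break → 5 h 14 min
Total: 5 h 20 min + 6 h 47 min + 6 h 39 min + 5 h 14 min = 24 h 0 min.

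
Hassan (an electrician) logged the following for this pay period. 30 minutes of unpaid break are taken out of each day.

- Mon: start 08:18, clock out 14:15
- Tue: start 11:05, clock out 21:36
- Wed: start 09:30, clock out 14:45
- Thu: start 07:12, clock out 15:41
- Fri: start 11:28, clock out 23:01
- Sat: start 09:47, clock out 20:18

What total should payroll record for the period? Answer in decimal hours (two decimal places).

Mon: 08:18–14:15 = 5 h 57 min; less 30 min break → 5 h 27 min
Tue: 11:05–21:36 = 10 h 31 min; less 30 min break → 10 h 1 min
Wed: 09:30–14:45 = 5 h 15 min; less 30 min break → 4 h 45 min
Thu: 07:12–15:41 = 8 h 29 min; less 30 min break → 7 h 59 min
Fri: 11:28–23:01 = 11 h 33 min; less 30 min break → 11 h 3 min
Sat: 09:47–20:18 = 10 h 31 min; less 30 min break → 10 h 1 min
Total: 5 h 27 min + 10 h 1 min + 4 h 45 min + 7 h 59 min + 11 h 3 min + 10 h 1 min = 49 h 16 min.

49.27 hours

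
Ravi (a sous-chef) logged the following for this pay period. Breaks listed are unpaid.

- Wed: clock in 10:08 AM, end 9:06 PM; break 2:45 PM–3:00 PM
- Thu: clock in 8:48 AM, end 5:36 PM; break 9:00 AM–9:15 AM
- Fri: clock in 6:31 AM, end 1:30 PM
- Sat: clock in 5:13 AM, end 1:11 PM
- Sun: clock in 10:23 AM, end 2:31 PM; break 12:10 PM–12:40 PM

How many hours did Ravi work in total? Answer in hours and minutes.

37 h 51 min

Wed: 10:08 AM–9:06 PM = 10 h 58 min; less 15 min break → 10 h 43 min
Thu: 8:48 AM–5:36 PM = 8 h 48 min; less 15 min break → 8 h 33 min
Fri: 6:31 AM–1:30 PM = 6 h 59 min
Sat: 5:13 AM–1:11 PM = 7 h 58 min
Sun: 10:23 AM–2:31 PM = 4 h 8 min; less 30 min break → 3 h 38 min
Total: 10 h 43 min + 8 h 33 min + 6 h 59 min + 7 h 58 min + 3 h 38 min = 37 h 51 min.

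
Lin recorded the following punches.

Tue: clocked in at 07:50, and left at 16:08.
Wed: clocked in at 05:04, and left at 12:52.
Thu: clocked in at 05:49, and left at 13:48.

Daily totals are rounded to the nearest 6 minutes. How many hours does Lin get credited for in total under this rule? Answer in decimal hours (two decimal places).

Tue: 07:50–16:08 = 8 h 18 min → rounds to 8 h 18 min
Wed: 05:04–12:52 = 7 h 48 min → rounds to 7 h 48 min
Thu: 05:49–13:48 = 7 h 59 min → rounds to 8 h 0 min
Total credited: 24 h 6 min.

24.10 hours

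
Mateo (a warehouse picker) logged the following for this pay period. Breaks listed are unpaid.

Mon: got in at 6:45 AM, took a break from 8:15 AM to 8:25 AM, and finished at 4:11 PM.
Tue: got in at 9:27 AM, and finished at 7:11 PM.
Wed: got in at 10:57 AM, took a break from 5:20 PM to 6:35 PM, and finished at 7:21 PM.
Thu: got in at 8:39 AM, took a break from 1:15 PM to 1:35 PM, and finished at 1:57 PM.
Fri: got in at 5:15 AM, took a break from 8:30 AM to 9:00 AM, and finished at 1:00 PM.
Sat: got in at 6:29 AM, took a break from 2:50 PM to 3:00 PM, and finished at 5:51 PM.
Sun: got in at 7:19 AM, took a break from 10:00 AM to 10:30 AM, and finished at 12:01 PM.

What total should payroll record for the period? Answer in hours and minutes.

53 h 46 min

Mon: 6:45 AM–4:11 PM = 9 h 26 min; less 10 min break → 9 h 16 min
Tue: 9:27 AM–7:11 PM = 9 h 44 min
Wed: 10:57 AM–7:21 PM = 8 h 24 min; less 75 min break → 7 h 9 min
Thu: 8:39 AM–1:57 PM = 5 h 18 min; less 20 min break → 4 h 58 min
Fri: 5:15 AM–1:00 PM = 7 h 45 min; less 30 min break → 7 h 15 min
Sat: 6:29 AM–5:51 PM = 11 h 22 min; less 10 min break → 11 h 12 min
Sun: 7:19 AM–12:01 PM = 4 h 42 min; less 30 min break → 4 h 12 min
Total: 9 h 16 min + 9 h 44 min + 7 h 9 min + 4 h 58 min + 7 h 15 min + 11 h 12 min + 4 h 12 min = 53 h 46 min.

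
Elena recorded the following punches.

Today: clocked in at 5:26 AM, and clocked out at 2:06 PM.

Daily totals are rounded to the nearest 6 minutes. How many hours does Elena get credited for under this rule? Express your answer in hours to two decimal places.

Today: 5:26 AM–2:06 PM = 8 h 40 min → rounds to 8 h 42 min

8.70 hours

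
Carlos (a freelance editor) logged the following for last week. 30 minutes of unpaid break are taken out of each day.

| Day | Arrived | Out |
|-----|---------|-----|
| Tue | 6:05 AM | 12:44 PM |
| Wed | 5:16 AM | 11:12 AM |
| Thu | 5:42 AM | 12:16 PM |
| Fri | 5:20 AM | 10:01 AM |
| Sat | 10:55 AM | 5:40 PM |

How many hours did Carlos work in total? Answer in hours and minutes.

28 h 5 min

Tue: 6:05 AM–12:44 PM = 6 h 39 min; less 30 min break → 6 h 9 min
Wed: 5:16 AM–11:12 AM = 5 h 56 min; less 30 min break → 5 h 26 min
Thu: 5:42 AM–12:16 PM = 6 h 34 min; less 30 min break → 6 h 4 min
Fri: 5:20 AM–10:01 AM = 4 h 41 min; less 30 min break → 4 h 11 min
Sat: 10:55 AM–5:40 PM = 6 h 45 min; less 30 min break → 6 h 15 min
Total: 6 h 9 min + 5 h 26 min + 6 h 4 min + 4 h 11 min + 6 h 15 min = 28 h 5 min.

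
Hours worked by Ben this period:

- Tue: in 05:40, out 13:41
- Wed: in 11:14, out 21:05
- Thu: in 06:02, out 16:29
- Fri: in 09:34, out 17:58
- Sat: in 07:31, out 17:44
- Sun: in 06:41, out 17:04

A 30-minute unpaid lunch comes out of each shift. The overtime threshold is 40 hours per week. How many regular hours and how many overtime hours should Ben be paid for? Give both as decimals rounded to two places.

Regular 40.00 hours, overtime 14.32 hours

Tue: 05:40–13:41 = 8 h 1 min; less 30 min break → 7 h 31 min
Wed: 11:14–21:05 = 9 h 51 min; less 30 min break → 9 h 21 min
Thu: 06:02–16:29 = 10 h 27 min; less 30 min break → 9 h 57 min
Fri: 09:34–17:58 = 8 h 24 min; less 30 min break → 7 h 54 min
Sat: 07:31–17:44 = 10 h 13 min; less 30 min break → 9 h 43 min
Sun: 06:41–17:04 = 10 h 23 min; less 30 min break → 9 h 53 min
Total worked: 54 h 19 min = 54.32 h.
Threshold 40 h → overtime 14 h 19 min, regular 40 h 0 min.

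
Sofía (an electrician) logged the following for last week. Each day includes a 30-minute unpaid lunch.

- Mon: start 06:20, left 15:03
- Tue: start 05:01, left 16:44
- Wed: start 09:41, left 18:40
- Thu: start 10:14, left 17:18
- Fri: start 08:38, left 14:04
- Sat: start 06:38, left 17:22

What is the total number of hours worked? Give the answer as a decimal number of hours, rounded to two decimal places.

49.65 hours

Mon: 06:20–15:03 = 8 h 43 min; less 30 min break → 8 h 13 min
Tue: 05:01–16:44 = 11 h 43 min; less 30 min break → 11 h 13 min
Wed: 09:41–18:40 = 8 h 59 min; less 30 min break → 8 h 29 min
Thu: 10:14–17:18 = 7 h 4 min; less 30 min break → 6 h 34 min
Fri: 08:38–14:04 = 5 h 26 min; less 30 min break → 4 h 56 min
Sat: 06:38–17:22 = 10 h 44 min; less 30 min break → 10 h 14 min
Total: 8 h 13 min + 11 h 13 min + 8 h 29 min + 6 h 34 min + 4 h 56 min + 10 h 14 min = 49 h 39 min.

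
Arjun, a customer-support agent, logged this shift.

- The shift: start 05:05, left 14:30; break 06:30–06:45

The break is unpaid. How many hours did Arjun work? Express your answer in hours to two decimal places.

The shift: 05:05–14:30 = 9 h 25 min; less 15 min break → 9 h 10 min

9.17 hours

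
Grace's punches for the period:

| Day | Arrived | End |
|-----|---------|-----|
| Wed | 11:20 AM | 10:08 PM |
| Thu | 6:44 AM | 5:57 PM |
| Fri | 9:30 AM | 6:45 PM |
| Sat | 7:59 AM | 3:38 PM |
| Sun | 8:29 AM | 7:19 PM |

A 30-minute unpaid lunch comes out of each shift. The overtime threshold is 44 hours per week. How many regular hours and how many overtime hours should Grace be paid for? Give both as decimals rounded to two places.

Wed: 11:20 AM–10:08 PM = 10 h 48 min; less 30 min break → 10 h 18 min
Thu: 6:44 AM–5:57 PM = 11 h 13 min; less 30 min break → 10 h 43 min
Fri: 9:30 AM–6:45 PM = 9 h 15 min; less 30 min break → 8 h 45 min
Sat: 7:59 AM–3:38 PM = 7 h 39 min; less 30 min break → 7 h 9 min
Sun: 8:29 AM–7:19 PM = 10 h 50 min; less 30 min break → 10 h 20 min
Total worked: 47 h 15 min = 47.25 h.
Threshold 44 h → overtime 3 h 15 min, regular 44 h 0 min.

Regular 44.00 hours, overtime 3.25 hours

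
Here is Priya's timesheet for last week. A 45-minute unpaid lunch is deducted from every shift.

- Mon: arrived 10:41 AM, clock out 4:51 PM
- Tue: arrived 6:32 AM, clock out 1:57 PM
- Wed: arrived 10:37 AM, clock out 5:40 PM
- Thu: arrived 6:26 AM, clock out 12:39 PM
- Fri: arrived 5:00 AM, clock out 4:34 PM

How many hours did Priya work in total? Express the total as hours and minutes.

Mon: 10:41 AM–4:51 PM = 6 h 10 min; less 45 min break → 5 h 25 min
Tue: 6:32 AM–1:57 PM = 7 h 25 min; less 45 min break → 6 h 40 min
Wed: 10:37 AM–5:40 PM = 7 h 3 min; less 45 min break → 6 h 18 min
Thu: 6:26 AM–12:39 PM = 6 h 13 min; less 45 min break → 5 h 28 min
Fri: 5:00 AM–4:34 PM = 11 h 34 min; less 45 min break → 10 h 49 min
Total: 5 h 25 min + 6 h 40 min + 6 h 18 min + 5 h 28 min + 10 h 49 min = 34 h 40 min.

34 h 40 min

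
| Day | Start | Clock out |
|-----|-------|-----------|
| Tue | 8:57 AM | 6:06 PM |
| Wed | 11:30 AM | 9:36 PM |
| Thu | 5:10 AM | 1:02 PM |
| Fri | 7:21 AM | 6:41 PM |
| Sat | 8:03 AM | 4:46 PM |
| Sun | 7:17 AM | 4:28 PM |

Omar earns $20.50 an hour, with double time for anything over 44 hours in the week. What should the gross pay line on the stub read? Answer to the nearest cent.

$1408.35

Tue: 8:57 AM–6:06 PM = 9 h 9 min
Wed: 11:30 AM–9:36 PM = 10 h 6 min
Thu: 5:10 AM–1:02 PM = 7 h 52 min
Fri: 7:21 AM–6:41 PM = 11 h 20 min
Sat: 8:03 AM–4:46 PM = 8 h 43 min
Sun: 7:17 AM–4:28 PM = 9 h 11 min
Total worked: 56 h 21 min = 3381 min.
Regular 44 h 0 min = 2640 min at $20.50/h; overtime 12 h 21 min = 741 min at $41.00/h.
Pay = (2640 × $20.50 + 741 × $41.00) ÷ 60 = $1408.35.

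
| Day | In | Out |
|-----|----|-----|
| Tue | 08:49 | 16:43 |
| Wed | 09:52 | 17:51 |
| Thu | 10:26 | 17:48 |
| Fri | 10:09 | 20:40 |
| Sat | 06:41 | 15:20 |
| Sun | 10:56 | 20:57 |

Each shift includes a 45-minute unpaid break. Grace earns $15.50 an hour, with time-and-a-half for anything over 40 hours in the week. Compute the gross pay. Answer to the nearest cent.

Tue: 08:49–16:43 = 7 h 54 min; less 45 min break → 7 h 9 min
Wed: 09:52–17:51 = 7 h 59 min; less 45 min break → 7 h 14 min
Thu: 10:26–17:48 = 7 h 22 min; less 45 min break → 6 h 37 min
Fri: 10:09–20:40 = 10 h 31 min; less 45 min break → 9 h 46 min
Sat: 06:41–15:20 = 8 h 39 min; less 45 min break → 7 h 54 min
Sun: 10:56–20:57 = 10 h 1 min; less 45 min break → 9 h 16 min
Total worked: 47 h 56 min = 2876 min.
Regular 40 h 0 min = 2400 min at $15.50/h; overtime 7 h 56 min = 476 min at $23.25/h.
Pay = (2400 × $15.50 + 476 × $23.25) ÷ 60 = $804.45.

$804.45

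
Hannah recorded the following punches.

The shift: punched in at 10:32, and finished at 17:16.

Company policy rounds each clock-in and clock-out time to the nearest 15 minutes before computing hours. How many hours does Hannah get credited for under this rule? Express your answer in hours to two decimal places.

6.75 hours

The shift: in 10:32→10:30, out 17:16→17:15; 6 h 45 min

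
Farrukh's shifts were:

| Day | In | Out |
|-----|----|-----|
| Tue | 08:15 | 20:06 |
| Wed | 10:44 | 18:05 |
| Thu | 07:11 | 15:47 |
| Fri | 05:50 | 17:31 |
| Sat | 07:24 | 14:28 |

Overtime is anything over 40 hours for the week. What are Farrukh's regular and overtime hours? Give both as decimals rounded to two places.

Regular 40.00 hours, overtime 6.55 hours

Tue: 08:15–20:06 = 11 h 51 min
Wed: 10:44–18:05 = 7 h 21 min
Thu: 07:11–15:47 = 8 h 36 min
Fri: 05:50–17:31 = 11 h 41 min
Sat: 07:24–14:28 = 7 h 4 min
Total worked: 46 h 33 min = 46.55 h.
Threshold 40 h → overtime 6 h 33 min, regular 40 h 0 min.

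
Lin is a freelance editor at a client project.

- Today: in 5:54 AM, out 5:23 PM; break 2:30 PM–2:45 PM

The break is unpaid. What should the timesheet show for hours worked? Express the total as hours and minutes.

11 h 14 min

Today: 5:54 AM–5:23 PM = 11 h 29 min; less 15 min break → 11 h 14 min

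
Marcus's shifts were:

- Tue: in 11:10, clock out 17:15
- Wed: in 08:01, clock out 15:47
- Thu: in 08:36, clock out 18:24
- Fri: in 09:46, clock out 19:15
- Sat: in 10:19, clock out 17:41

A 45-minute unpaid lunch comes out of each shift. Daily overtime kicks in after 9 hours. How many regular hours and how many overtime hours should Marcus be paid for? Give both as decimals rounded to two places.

Tue: 11:10–17:15 = 6 h 5 min; less 45 min break → 5 h 20 min
Wed: 08:01–15:47 = 7 h 46 min; less 45 min break → 7 h 1 min
Thu: 08:36–18:24 = 9 h 48 min; less 45 min break → 9 h 3 min
Fri: 09:46–19:15 = 9 h 29 min; less 45 min break → 8 h 44 min
Sat: 10:19–17:41 = 7 h 22 min; less 45 min break → 6 h 37 min
Tue reg 5 h 20 min / OT 0 h 0 min; Wed reg 7 h 1 min / OT 0 h 0 min; Thu reg 9 h 0 min / OT 0 h 3 min; Fri reg 8 h 44 min / OT 0 h 0 min; Sat reg 6 h 37 min / OT 0 h 0 min.
Totals: regular 36 h 42 min, overtime 0 h 3 min.

Regular 36.70 hours, overtime 0.05 hours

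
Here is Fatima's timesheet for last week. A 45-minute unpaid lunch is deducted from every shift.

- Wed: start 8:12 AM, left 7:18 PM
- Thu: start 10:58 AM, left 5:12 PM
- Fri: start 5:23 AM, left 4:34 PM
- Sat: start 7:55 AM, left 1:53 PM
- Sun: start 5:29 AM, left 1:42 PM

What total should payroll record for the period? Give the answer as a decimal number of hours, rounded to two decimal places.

38.95 hours

Wed: 8:12 AM–7:18 PM = 11 h 6 min; less 45 min break → 10 h 21 min
Thu: 10:58 AM–5:12 PM = 6 h 14 min; less 45 min break → 5 h 29 min
Fri: 5:23 AM–4:34 PM = 11 h 11 min; less 45 min break → 10 h 26 min
Sat: 7:55 AM–1:53 PM = 5 h 58 min; less 45 min break → 5 h 13 min
Sun: 5:29 AM–1:42 PM = 8 h 13 min; less 45 min break → 7 h 28 min
Total: 10 h 21 min + 5 h 29 min + 10 h 26 min + 5 h 13 min + 7 h 28 min = 38 h 57 min.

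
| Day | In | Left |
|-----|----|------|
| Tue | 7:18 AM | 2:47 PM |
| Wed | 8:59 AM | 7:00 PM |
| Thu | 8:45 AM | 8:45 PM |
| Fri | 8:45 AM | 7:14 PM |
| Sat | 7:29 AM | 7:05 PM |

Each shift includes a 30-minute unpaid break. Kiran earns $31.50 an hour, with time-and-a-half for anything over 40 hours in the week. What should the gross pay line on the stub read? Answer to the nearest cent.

$1689.19

Tue: 7:18 AM–2:47 PM = 7 h 29 min; less 30 min break → 6 h 59 min
Wed: 8:59 AM–7:00 PM = 10 h 1 min; less 30 min break → 9 h 31 min
Thu: 8:45 AM–8:45 PM = 12 h 0 min; less 30 min break → 11 h 30 min
Fri: 8:45 AM–7:14 PM = 10 h 29 min; less 30 min break → 9 h 59 min
Sat: 7:29 AM–7:05 PM = 11 h 36 min; less 30 min break → 11 h 6 min
Total worked: 49 h 5 min = 2945 min.
Regular 40 h 0 min = 2400 min at $31.50/h; overtime 9 h 5 min = 545 min at $47.25/h.
Pay = (2400 × $31.50 + 545 × $47.25) ÷ 60 = $1689.19.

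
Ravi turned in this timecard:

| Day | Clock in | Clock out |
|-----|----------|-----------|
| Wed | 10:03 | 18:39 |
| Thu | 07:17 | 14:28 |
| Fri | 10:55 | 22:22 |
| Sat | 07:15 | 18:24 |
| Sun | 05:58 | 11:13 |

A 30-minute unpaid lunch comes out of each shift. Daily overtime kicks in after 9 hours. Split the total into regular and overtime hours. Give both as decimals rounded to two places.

Wed: 10:03–18:39 = 8 h 36 min; less 30 min break → 8 h 6 min
Thu: 07:17–14:28 = 7 h 11 min; less 30 min break → 6 h 41 min
Fri: 10:55–22:22 = 11 h 27 min; less 30 min break → 10 h 57 min
Sat: 07:15–18:24 = 11 h 9 min; less 30 min break → 10 h 39 min
Sun: 05:58–11:13 = 5 h 15 min; less 30 min break → 4 h 45 min
Wed reg 8 h 6 min / OT 0 h 0 min; Thu reg 6 h 41 min / OT 0 h 0 min; Fri reg 9 h 0 min / OT 1 h 57 min; Sat reg 9 h 0 min / OT 1 h 39 min; Sun reg 4 h 45 min / OT 0 h 0 min.
Totals: regular 37 h 32 min, overtime 3 h 36 min.

Regular 37.53 hours, overtime 3.60 hours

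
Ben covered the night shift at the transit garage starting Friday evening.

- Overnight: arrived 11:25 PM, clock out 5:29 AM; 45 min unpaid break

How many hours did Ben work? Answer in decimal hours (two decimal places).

5.32 hours

Overnight: 11:25 PM → midnight = 0 h 35 min; midnight → 5:29 AM = 5 h 29 min; span 6 h 4 min; less 45 min break → 5 h 19 min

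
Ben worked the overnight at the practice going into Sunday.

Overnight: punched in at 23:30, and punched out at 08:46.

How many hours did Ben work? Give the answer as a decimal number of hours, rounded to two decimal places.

9.27 hours

Overnight: 23:30 → midnight = 0 h 30 min; midnight → 08:46 = 8 h 46 min; span 9 h 16 min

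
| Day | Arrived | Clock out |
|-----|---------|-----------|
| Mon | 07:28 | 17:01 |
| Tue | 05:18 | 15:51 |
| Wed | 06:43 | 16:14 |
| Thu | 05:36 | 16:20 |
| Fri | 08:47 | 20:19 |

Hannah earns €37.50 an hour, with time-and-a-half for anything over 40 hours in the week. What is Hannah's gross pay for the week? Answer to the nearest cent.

€2168.44

Mon: 07:28–17:01 = 9 h 33 min
Tue: 05:18–15:51 = 10 h 33 min
Wed: 06:43–16:14 = 9 h 31 min
Thu: 05:36–16:20 = 10 h 44 min
Fri: 08:47–20:19 = 11 h 32 min
Total worked: 51 h 53 min = 3113 min.
Regular 40 h 0 min = 2400 min at €37.50/h; overtime 11 h 53 min = 713 min at €56.25/h.
Pay = (2400 × €37.50 + 713 × €56.25) ÷ 60 = €2168.44.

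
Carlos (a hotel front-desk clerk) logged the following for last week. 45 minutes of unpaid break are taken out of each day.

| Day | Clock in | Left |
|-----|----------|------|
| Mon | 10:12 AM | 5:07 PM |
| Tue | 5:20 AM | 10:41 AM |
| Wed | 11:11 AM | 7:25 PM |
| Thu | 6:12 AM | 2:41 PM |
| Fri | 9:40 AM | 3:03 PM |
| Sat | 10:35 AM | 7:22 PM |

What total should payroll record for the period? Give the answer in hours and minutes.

Mon: 10:12 AM–5:07 PM = 6 h 55 min; less 45 min break → 6 h 10 min
Tue: 5:20 AM–10:41 AM = 5 h 21 min; less 45 min break → 4 h 36 min
Wed: 11:11 AM–7:25 PM = 8 h 14 min; less 45 min break → 7 h 29 min
Thu: 6:12 AM–2:41 PM = 8 h 29 min; less 45 min break → 7 h 44 min
Fri: 9:40 AM–3:03 PM = 5 h 23 min; less 45 min break → 4 h 38 min
Sat: 10:35 AM–7:22 PM = 8 h 47 min; less 45 min break → 8 h 2 min
Total: 6 h 10 min + 4 h 36 min + 7 h 29 min + 7 h 44 min + 4 h 38 min + 8 h 2 min = 38 h 39 min.

38 h 39 min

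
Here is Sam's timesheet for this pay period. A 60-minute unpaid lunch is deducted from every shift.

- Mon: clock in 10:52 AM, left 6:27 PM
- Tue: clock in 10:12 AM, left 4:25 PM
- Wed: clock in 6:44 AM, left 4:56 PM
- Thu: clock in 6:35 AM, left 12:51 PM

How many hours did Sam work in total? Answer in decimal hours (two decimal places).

26.27 hours

Mon: 10:52 AM–6:27 PM = 7 h 35 min; less 60 min break → 6 h 35 min
Tue: 10:12 AM–4:25 PM = 6 h 13 min; less 60 min break → 5 h 13 min
Wed: 6:44 AM–4:56 PM = 10 h 12 min; less 60 min break → 9 h 12 min
Thu: 6:35 AM–12:51 PM = 6 h 16 min; less 60 min break → 5 h 16 min
Total: 6 h 35 min + 5 h 13 min + 9 h 12 min + 5 h 16 min = 26 h 16 min.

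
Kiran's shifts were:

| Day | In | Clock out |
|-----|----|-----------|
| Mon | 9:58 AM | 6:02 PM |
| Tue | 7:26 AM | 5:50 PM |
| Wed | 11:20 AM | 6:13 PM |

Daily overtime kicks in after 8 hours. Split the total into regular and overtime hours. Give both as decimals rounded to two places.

Regular 22.88 hours, overtime 2.47 hours

Mon: 9:58 AM–6:02 PM = 8 h 4 min
Tue: 7:26 AM–5:50 PM = 10 h 24 min
Wed: 11:20 AM–6:13 PM = 6 h 53 min
Mon reg 8 h 0 min / OT 0 h 4 min; Tue reg 8 h 0 min / OT 2 h 24 min; Wed reg 6 h 53 min / OT 0 h 0 min.
Totals: regular 22 h 53 min, overtime 2 h 28 min.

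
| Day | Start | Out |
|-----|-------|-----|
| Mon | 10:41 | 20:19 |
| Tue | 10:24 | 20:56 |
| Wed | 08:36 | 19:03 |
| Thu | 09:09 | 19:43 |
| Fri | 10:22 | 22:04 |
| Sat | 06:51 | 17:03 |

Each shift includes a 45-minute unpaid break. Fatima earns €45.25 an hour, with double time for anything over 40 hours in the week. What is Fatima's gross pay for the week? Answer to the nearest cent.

Mon: 10:41–20:19 = 9 h 38 min; less 45 min break → 8 h 53 min
Tue: 10:24–20:56 = 10 h 32 min; less 45 min break → 9 h 47 min
Wed: 08:36–19:03 = 10 h 27 min; less 45 min break → 9 h 42 min
Thu: 09:09–19:43 = 10 h 34 min; less 45 min break → 9 h 49 min
Fri: 10:22–22:04 = 11 h 42 min; less 45 min break → 10 h 57 min
Sat: 06:51–17:03 = 10 h 12 min; less 45 min break → 9 h 27 min
Total worked: 58 h 35 min = 3515 min.
Regular 40 h 0 min = 2400 min at €45.25/h; overtime 18 h 35 min = 1115 min at €90.50/h.
Pay = (2400 × €45.25 + 1115 × €90.50) ÷ 60 = €3491.79.

€3491.79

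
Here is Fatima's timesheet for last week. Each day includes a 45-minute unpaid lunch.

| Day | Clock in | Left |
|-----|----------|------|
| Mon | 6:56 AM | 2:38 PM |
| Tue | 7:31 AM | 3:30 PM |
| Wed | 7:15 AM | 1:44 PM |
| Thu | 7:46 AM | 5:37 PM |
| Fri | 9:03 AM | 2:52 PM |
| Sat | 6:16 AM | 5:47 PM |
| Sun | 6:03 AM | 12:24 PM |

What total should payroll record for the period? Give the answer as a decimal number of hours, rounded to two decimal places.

50.45 hours

Mon: 6:56 AM–2:38 PM = 7 h 42 min; less 45 min break → 6 h 57 min
Tue: 7:31 AM–3:30 PM = 7 h 59 min; less 45 min break → 7 h 14 min
Wed: 7:15 AM–1:44 PM = 6 h 29 min; less 45 min break → 5 h 44 min
Thu: 7:46 AM–5:37 PM = 9 h 51 min; less 45 min break → 9 h 6 min
Fri: 9:03 AM–2:52 PM = 5 h 49 min; less 45 min break → 5 h 4 min
Sat: 6:16 AM–5:47 PM = 11 h 31 min; less 45 min break → 10 h 46 min
Sun: 6:03 AM–12:24 PM = 6 h 21 min; less 45 min break → 5 h 36 min
Total: 6 h 57 min + 7 h 14 min + 5 h 44 min + 9 h 6 min + 5 h 4 min + 10 h 46 min + 5 h 36 min = 50 h 27 min.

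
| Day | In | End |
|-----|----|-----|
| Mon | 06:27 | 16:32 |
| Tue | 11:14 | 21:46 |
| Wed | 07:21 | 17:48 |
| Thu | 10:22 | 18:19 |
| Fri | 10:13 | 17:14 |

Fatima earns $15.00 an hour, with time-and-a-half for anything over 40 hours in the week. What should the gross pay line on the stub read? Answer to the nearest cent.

Mon: 06:27–16:32 = 10 h 5 min
Tue: 11:14–21:46 = 10 h 32 min
Wed: 07:21–17:48 = 10 h 27 min
Thu: 10:22–18:19 = 7 h 57 min
Fri: 10:13–17:14 = 7 h 1 min
Total worked: 46 h 2 min = 2762 min.
Regular 40 h 0 min = 2400 min at $15.00/h; overtime 6 h 2 min = 362 min at $22.50/h.
Pay = (2400 × $15.00 + 362 × $22.50) ÷ 60 = $735.75.

$735.75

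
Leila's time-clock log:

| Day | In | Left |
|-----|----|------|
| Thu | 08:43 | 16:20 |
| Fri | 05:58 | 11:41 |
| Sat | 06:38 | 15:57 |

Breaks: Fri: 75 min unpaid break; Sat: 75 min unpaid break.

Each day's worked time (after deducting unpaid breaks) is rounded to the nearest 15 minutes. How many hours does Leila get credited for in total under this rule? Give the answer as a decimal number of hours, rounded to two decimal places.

Thu: 08:43–16:20 = 7 h 37 min → rounds to 7 h 30 min
Fri: 05:58–11:41 = 5 h 43 min − 75 min = 4 h 28 min → rounds to 4 h 30 min
Sat: 06:38–15:57 = 9 h 19 min − 75 min = 8 h 4 min → rounds to 8 h 0 min
Total credited: 20 h 0 min.

20.00 hours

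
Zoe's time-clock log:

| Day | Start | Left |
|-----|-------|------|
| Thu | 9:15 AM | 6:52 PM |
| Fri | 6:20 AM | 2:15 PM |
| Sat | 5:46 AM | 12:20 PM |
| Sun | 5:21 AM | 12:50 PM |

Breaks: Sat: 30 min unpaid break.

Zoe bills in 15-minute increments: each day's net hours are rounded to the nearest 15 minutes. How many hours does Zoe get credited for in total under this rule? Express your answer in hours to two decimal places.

Thu: 9:15 AM–6:52 PM = 9 h 37 min → rounds to 9 h 30 min
Fri: 6:20 AM–2:15 PM = 7 h 55 min → rounds to 8 h 0 min
Sat: 5:46 AM–12:20 PM = 6 h 34 min − 30 min = 6 h 4 min → rounds to 6 h 0 min
Sun: 5:21 AM–12:50 PM = 7 h 29 min → rounds to 7 h 30 min
Total credited: 31 h 0 min.

31.00 hours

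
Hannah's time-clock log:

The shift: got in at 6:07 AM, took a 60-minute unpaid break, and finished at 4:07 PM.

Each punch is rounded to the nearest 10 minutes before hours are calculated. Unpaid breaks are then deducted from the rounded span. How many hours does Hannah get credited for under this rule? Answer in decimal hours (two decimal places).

9.00 hours

The shift: in 6:07 AM→6:10 AM, out 4:07 PM→4:10 PM; 10 h 0 min − 60 min = 9 h 0 min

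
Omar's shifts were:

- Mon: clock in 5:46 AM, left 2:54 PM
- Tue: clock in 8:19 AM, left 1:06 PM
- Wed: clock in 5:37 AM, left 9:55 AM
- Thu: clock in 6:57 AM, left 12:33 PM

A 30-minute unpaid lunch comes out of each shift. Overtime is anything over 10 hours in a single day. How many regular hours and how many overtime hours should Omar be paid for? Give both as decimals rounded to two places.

Mon: 5:46 AM–2:54 PM = 9 h 8 min; less 30 min break → 8 h 38 min
Tue: 8:19 AM–1:06 PM = 4 h 47 min; less 30 min break → 4 h 17 min
Wed: 5:37 AM–9:55 AM = 4 h 18 min; less 30 min break → 3 h 48 min
Thu: 6:57 AM–12:33 PM = 5 h 36 min; less 30 min break → 5 h 6 min
Mon reg 8 h 38 min / OT 0 h 0 min; Tue reg 4 h 17 min / OT 0 h 0 min; Wed reg 3 h 48 min / OT 0 h 0 min; Thu reg 5 h 6 min / OT 0 h 0 min.
Totals: regular 21 h 49 min, overtime 0 h 0 min.

Regular 21.82 hours, overtime 0.00 hours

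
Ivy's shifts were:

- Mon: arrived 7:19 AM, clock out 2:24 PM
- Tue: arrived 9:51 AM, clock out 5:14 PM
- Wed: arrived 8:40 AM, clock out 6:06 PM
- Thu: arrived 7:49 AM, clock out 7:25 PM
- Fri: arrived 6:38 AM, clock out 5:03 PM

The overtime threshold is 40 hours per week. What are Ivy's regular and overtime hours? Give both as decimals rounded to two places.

Mon: 7:19 AM–2:24 PM = 7 h 5 min
Tue: 9:51 AM–5:14 PM = 7 h 23 min
Wed: 8:40 AM–6:06 PM = 9 h 26 min
Thu: 7:49 AM–7:25 PM = 11 h 36 min
Fri: 6:38 AM–5:03 PM = 10 h 25 min
Total worked: 45 h 55 min = 45.92 h.
Threshold 40 h → overtime 5 h 55 min, regular 40 h 0 min.

Regular 40.00 hours, overtime 5.92 hours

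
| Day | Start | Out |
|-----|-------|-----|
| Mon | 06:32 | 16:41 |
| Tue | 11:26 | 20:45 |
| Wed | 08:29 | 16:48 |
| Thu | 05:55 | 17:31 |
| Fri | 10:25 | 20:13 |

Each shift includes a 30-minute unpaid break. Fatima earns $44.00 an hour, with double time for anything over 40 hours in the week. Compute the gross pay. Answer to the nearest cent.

$2348.13

Mon: 06:32–16:41 = 10 h 9 min; less 30 min break → 9 h 39 min
Tue: 11:26–20:45 = 9 h 19 min; less 30 min break → 8 h 49 min
Wed: 08:29–16:48 = 8 h 19 min; less 30 min break → 7 h 49 min
Thu: 05:55–17:31 = 11 h 36 min; less 30 min break → 11 h 6 min
Fri: 10:25–20:13 = 9 h 48 min; less 30 min break → 9 h 18 min
Total worked: 46 h 41 min = 2801 min.
Regular 40 h 0 min = 2400 min at $44.00/h; overtime 6 h 41 min = 401 min at $88.00/h.
Pay = (2400 × $44.00 + 401 × $88.00) ÷ 60 = $2348.13.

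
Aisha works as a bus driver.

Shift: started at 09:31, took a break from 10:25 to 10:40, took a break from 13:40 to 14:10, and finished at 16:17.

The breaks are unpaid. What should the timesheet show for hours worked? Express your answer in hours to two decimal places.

6.02 hours

Shift: 09:31–16:17 = 6 h 46 min; less 45 min break → 6 h 1 min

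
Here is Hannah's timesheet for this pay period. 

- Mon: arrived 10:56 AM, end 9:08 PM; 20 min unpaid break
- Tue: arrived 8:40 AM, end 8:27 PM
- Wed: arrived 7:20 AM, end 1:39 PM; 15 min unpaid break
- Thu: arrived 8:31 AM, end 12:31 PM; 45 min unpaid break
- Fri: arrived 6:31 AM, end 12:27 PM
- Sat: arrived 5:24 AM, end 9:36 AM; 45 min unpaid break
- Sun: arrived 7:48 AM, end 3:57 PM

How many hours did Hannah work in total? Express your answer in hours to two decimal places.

48.50 hours

Mon: 10:56 AM–9:08 PM = 10 h 12 min; less 20 min break → 9 h 52 min
Tue: 8:40 AM–8:27 PM = 11 h 47 min
Wed: 7:20 AM–1:39 PM = 6 h 19 min; less 15 min break → 6 h 4 min
Thu: 8:31 AM–12:31 PM = 4 h 0 min; less 45 min break → 3 h 15 min
Fri: 6:31 AM–12:27 PM = 5 h 56 min
Sat: 5:24 AM–9:36 AM = 4 h 12 min; less 45 min break → 3 h 27 min
Sun: 7:48 AM–3:57 PM = 8 h 9 min
Total: 9 h 52 min + 11 h 47 min + 6 h 4 min + 3 h 15 min + 5 h 56 min + 3 h 27 min + 8 h 9 min = 48 h 30 min.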